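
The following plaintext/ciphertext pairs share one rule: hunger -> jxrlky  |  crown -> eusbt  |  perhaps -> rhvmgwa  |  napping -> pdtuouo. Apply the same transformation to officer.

qijnilz

In hunger: h→j is +2, u→x is +3, n→r is +4, g→l is +5 — the shift increases by 1 each position. Letter i (0-indexed) is shifted by i+2, so successive shifts are 2, 3, 4, ….
Applying it to officer: o+2=q, f+3=i, f+4=j, i+5=n, c+6=i, e+7=l, r+8=z.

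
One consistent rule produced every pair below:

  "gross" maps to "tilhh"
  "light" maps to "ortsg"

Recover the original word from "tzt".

Each pair mirrors across the alphabet (g↔t, r↔i, o↔l): positions sum to 25. Letters are reflected about the middle of the alphabet (position → 25−position): Atbash.
Reversing it on tzt: t↔g, z↔a, t↔g.

gag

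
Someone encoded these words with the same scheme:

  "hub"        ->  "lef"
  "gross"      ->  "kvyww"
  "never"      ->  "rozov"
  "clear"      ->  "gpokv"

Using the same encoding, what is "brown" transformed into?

Vowels shift forward by 10 and consonants shift forward by 4.
Applying it to brown: b(cons)+4=f, r(cons)+4=v, o(vowel)+10=y, w(cons)+4=a, n(cons)+4=r.

fvyar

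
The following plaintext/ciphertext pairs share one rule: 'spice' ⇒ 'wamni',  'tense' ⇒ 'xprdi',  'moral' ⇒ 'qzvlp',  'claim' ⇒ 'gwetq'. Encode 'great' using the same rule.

kcilx

Shifts by position in spice: pos 0: s→w (+4), pos 1: p→a (+11), pos 2: i→m (+4), pos 3: c→n (+11) — repeating every 2. A repeating key of period 2 is used — shifts +4, +11 over and over.
Applying it to great: g+4=k, r+11=c, e+4=i, a+11=l, t+4=x.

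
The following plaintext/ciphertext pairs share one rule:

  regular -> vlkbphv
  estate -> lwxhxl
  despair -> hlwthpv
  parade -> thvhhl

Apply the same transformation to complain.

Two shifts are in play — +7 for a/e/i/o/u, +4 for every other letter.
On complain: c(cons)+4=g, o(vowel)+7=v, m(cons)+4=q, p(cons)+4=t, l(cons)+4=p, a(vowel)+7=h, i(vowel)+7=p, n(cons)+4=r.

gvqtphpr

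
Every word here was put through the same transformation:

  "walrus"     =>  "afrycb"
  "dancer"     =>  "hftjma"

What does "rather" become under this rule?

vfzoma

Each letter shifts forward by (position + 4), i.e. 4, 5, 6, … — the shift grows by one for each successive letter.
On rather: r+4=v, a+5=f, t+6=z, h+7=o, e+8=m, r+9=a.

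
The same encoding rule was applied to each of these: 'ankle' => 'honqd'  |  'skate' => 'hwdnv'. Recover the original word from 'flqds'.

The output letters match the input read backwards, each shifted +3: ankle reversed is elkna. The word is reversed, then every letter is shifted forward by 3.
Undoing it on flqds: shift back: f−3=c, l−3=i, q−3=n, d−3=a, s−3=p → cinap; then reverse → panic.

panic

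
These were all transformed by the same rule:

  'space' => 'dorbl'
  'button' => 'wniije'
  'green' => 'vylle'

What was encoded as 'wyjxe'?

s(18)→d(3) and p(15)→o(14) fit y≡5x+17 (mod 26); the inverse of 5 mod 26 is 21. Treating letters as 0–25, the rule is x ↦ 5x + 17 (mod 26).
Reversing it on wyjxe: w(22)→21·(22−17)≡1=b; y(24)→21·(24−17)≡17=r; j(9)→21·(9−17)≡14=o; x(23)→21·(23−17)≡22=w; e(4)→21·(4−17)≡13=n (all mod 26).

brown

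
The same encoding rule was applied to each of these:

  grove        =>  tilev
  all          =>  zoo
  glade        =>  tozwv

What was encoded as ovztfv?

league

Each pair mirrors across the alphabet (g↔t, r↔i, o↔l): positions sum to 25. Letters are reflected about the middle of the alphabet (position → 25−position): Atbash.
Undoing it on ovztfv: o↔l, v↔e, z↔a, t↔g, f↔u, v↔e.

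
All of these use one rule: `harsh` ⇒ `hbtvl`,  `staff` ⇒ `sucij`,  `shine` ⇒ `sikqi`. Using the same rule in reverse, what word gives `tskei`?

In harsh: h→h is +0, a→b is +1, r→t is +2, s→v is +3 — the shift increases by 1 each position. The shift increases by 1 at each position, starting from +0: 0, 1, 2, ….
Reversing it on tskei: t−0=t, s−1=r, k−2=i, e−3=b, i−4=e.

tribe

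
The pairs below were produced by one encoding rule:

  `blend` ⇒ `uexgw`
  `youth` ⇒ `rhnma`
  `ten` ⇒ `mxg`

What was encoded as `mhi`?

top

Compare letters: b→u is +19, l→e is +19, e→x is +19 — a constant shift. Every letter moves 19 places later in the alphabet, wrapping around z→a.
Decoding mhi: m−19=t, h−19=o, i−19=p.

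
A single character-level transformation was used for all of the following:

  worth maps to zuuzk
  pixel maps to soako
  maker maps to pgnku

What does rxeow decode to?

Shifts by position in worth: pos 0: w→z (+3), pos 1: o→u (+6), pos 2: r→u (+3), pos 3: t→z (+6) — repeating every 2. The shifts repeat in a cycle of length 2: positions 0,1,… shift by +3, +6, then the pattern repeats.
Undoing it on rxeow: r−3=o, x−6=r, e−3=b, o−6=i, w−3=t.

orbit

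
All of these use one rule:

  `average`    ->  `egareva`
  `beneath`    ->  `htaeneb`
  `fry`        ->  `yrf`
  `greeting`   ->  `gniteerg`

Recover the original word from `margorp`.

The output letters match the input read backwards: average reversed is egareva. The word is simply reversed.
Undoing it on margorp: then reverse → program.

program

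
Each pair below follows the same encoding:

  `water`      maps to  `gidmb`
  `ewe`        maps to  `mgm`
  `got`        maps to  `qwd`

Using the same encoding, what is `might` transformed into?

The shift depends on letter class: consonant w→g is +10, but vowel a→i is +8. Two shifts are in play — +8 for a/e/i/o/u, +10 for every other letter.
Applying it to might: m(cons)+10=w, i(vowel)+8=q, g(cons)+10=q, h(cons)+10=r, t(cons)+10=d.

wqqrd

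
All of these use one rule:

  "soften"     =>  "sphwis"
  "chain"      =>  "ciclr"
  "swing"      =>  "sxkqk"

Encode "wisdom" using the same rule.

wjugsr

Letter i (0-indexed) is shifted by i+0, so successive shifts are 0, 1, 2, ….
On wisdom: w+0=w, i+1=j, s+2=u, d+3=g, o+4=s, m+5=r.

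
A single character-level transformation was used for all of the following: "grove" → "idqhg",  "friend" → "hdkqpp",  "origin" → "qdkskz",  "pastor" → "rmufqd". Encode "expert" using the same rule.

Shifts by position in grove: pos 0: g→i (+2), pos 1: r→d (+12), pos 2: o→q (+2), pos 3: v→h (+12) — repeating every 2. The shifts repeat in a cycle of length 2: positions 0,1,… shift by +2, +12, then the pattern repeats.
For expert: e+2=g, x+12=j, p+2=r, e+12=q, r+2=t, t+12=f.

gjrqtf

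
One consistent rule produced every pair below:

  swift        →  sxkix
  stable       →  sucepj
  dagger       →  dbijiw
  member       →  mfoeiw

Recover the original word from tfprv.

In swift: s→s is +0, w→x is +1, i→k is +2, f→i is +3 — the shift increases by 1 each position. The shift increases by 1 at each position, starting from +0: 0, 1, 2, ….
Reversing it on tfprv: t−0=t, f−1=e, p−2=n, r−3=o, v−4=r.

tenor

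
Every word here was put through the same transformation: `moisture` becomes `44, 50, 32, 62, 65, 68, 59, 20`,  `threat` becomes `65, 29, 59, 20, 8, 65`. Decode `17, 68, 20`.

m(#13)→44 and o(#15)→50: differences scale by 3, so n = 3·pos + 5. Each letter becomes 3×(its alphabet position, a=1..z=26) + 5.
Undoing it on 17, 68, 20: 17→(17−5)÷3=4=d, 68→(68−5)÷3=21=u, 20→(20−5)÷3=5=e.

due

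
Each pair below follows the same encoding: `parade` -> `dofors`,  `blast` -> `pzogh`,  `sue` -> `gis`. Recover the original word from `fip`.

rub

It's a constant shift of +14 (ROT14).
Undoing it on fip: f−14=r, i−14=u, p−14=b.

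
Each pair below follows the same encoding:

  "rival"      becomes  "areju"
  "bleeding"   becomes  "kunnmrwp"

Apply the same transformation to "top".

cxy

Compare letters: r→a is +9, i→r is +9, v→e is +9 — a constant shift. This is a Caesar cipher with shift 9.
For top: t+9=c, o+9=x, p+9=y.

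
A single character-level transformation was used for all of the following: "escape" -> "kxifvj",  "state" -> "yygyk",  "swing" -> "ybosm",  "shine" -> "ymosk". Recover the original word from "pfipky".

jacket

Shifts by position in escape: pos 0: e→k (+6), pos 1: s→x (+5), pos 2: c→i (+6), pos 3: a→f (+5) — repeating every 2. A repeating key of period 2 is used — shifts +6, +5 over and over.
Reversing it on pfipky: p−6=j, f−5=a, i−6=c, p−5=k, k−6=e, y−5=t.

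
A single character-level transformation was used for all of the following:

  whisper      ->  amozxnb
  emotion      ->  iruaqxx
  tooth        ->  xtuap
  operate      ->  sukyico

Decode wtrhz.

The shift increases by 1 at each position, starting from +4: 4, 5, 6, ….
Undoing it on wtrhz: w−4=s, t−5=o, r−6=l, h−7=a, z−8=r.

solar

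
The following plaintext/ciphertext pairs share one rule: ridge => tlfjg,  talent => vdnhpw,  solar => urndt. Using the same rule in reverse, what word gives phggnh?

Shifts by position in ridge: pos 0: r→t (+2), pos 1: i→l (+3), pos 2: d→f (+2), pos 3: g→j (+3) — repeating every 2. The shifts repeat in a cycle of length 2: positions 0,1,… shift by +2, +3, then the pattern repeats.
Decoding phggnh: p−2=n, h−3=e, g−2=e, g−3=d, n−2=l, h−3=e.

needle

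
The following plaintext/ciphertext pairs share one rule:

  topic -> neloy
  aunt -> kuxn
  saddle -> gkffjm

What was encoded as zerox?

robin

Treating letters as 0–25, the rule is x ↦ 7x + 10 (mod 26).
Decoding zerox: z(25)→15·(25−10)≡17=r; e(4)→15·(4−10)≡14=o; r(17)→15·(17−10)≡1=b; o(14)→15·(14−10)≡8=i; x(23)→15·(23−10)≡13=n (all mod 26).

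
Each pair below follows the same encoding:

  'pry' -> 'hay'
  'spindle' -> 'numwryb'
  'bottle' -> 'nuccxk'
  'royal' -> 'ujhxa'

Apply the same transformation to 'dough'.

qpdxm

The output letters match the input read backwards, each shifted +9: pry reversed is yrp. The word is reversed, then every letter is shifted forward by 9.
For dough: reverse → hguod; then shift: h+9=q, g+9=p, u+9=d, o+9=x, d+9=m.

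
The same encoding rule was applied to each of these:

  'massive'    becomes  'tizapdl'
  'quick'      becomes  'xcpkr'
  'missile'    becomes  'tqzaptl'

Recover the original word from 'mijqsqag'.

Shifts by position in massive: pos 0: m→t (+7), pos 1: a→i (+8), pos 2: s→z (+7), pos 3: s→a (+8) — repeating every 2. A repeating key of period 2 is used — shifts +7, +8 over and over.
Undoing it on mijqsqag: m−7=f, i−8=a, j−7=c, q−8=i, s−7=l, q−8=i, a−7=t, g−8=y.

facility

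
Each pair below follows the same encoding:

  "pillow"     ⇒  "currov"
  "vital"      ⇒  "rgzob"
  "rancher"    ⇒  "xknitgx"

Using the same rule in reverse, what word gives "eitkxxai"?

The output letters match the input read backwards, each shifted +6: pillow reversed is wollip. The word is reversed, then every letter is shifted forward by 6.
Reversing it on eitkxxai: shift back: e−6=y, i−6=c, t−6=n, k−6=e, x−6=r, x−6=r, a−6=u, i−6=c → ycnerruc; then reverse → currency.

currency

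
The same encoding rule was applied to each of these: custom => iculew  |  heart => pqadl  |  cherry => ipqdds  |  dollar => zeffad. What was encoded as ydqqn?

c(2)→i(8) and u(20)→c(2) fit y≡17x+0 (mod 26); the inverse of 17 mod 26 is 23. Each letter's alphabet position (a=0..z=25) is mapped through 17·x+0 mod 26 — an affine cipher.
Reversing it on ydqqn: y(24)→23·(24−0)≡6=g; d(3)→23·(3−0)≡17=r; q(16)→23·(16−0)≡4=e; q(16)→23·(16−0)≡4=e; n(13)→23·(13−0)≡13=n (all mod 26).

green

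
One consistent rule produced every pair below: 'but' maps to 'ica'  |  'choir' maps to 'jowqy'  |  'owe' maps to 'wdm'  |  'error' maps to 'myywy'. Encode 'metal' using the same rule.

The shift depends on letter class: consonant b→i is +7, but vowel u→c is +8. Vowels shift forward by 8 and consonants shift forward by 7.
On metal: m(cons)+7=t, e(vowel)+8=m, t(cons)+7=a, a(vowel)+8=i, l(cons)+7=s.

tmais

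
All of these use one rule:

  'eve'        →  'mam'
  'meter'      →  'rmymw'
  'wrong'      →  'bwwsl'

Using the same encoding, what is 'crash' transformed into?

hwixm

Vowels shift forward by 8 and consonants shift forward by 5.
Applying it to crash: c(cons)+5=h, r(cons)+5=w, a(vowel)+8=i, s(cons)+5=x, h(cons)+5=m.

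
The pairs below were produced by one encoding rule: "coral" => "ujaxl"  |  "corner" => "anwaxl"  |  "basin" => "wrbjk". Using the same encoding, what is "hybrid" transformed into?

The output letters match the input read backwards, each shifted +9: coral reversed is laroc. Read the word backwards and shift each letter +9.
For hybrid: reverse → dirbyh; then shift: d+9=m, i+9=r, r+9=a, b+9=k, y+9=h, h+9=q.

mrakhq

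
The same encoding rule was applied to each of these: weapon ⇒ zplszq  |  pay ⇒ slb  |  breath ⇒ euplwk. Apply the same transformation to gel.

jpo

Two shifts are in play — +11 for a/e/i/o/u, +3 for every other letter.
On gel: g(cons)+3=j, e(vowel)+11=p, l(cons)+3=o.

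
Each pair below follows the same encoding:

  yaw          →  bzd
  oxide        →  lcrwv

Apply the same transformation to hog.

slt

Each pair mirrors across the alphabet (y↔b, a↔z, w↔d): positions sum to 25. Each letter is replaced by its mirror in the alphabet: a↔z, b↔y, c↔x, and so on (the Atbash cipher).
Applying it to hog: h↔s, o↔l, g↔t.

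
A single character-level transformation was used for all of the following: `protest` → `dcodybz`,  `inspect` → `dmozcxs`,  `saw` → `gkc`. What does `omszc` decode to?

spice

The output letters match the input read backwards, each shifted +10: protest reversed is tsetorp. The word is reversed, then every letter is shifted forward by 10.
Undoing it on omszc: shift back: o−10=e, m−10=c, s−10=i, z−10=p, c−10=s → ecips; then reverse → spice.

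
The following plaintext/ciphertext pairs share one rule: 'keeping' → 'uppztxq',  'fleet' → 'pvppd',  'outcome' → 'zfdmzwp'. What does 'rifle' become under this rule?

btpvp

The rule splits by letter class: vowels +11, consonants +10.
Applying it to rifle: r(cons)+10=b, i(vowel)+11=t, f(cons)+10=p, l(cons)+10=v, e(vowel)+11=p.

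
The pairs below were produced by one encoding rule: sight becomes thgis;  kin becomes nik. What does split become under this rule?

The output letters match the input read backwards: sight reversed is thgis. It's just the letters in reverse order.
For split: reverse → tilps.

tilps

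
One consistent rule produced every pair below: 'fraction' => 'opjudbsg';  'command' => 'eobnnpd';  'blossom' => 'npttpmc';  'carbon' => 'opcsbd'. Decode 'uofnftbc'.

The output letters match the input read backwards, each shifted +1: fraction reversed is noitcarf. Two steps: reverse the string, then apply a Caesar shift of +1.
Decoding uofnftbc: shift back: u−1=t, o−1=n, f−1=e, n−1=m, f−1=e, t−1=s, b−1=a, c−1=b → tnemesab; then reverse → basement.

basement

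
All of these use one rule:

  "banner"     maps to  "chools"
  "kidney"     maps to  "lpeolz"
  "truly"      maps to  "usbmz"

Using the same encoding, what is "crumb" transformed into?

The shift depends on letter class: consonant b→c is +1, but vowel a→h is +7. Two shifts are in play — +7 for a/e/i/o/u, +1 for every other letter.
On crumb: c(cons)+1=d, r(cons)+1=s, u(vowel)+7=b, m(cons)+1=n, b(cons)+1=c.

dsbnc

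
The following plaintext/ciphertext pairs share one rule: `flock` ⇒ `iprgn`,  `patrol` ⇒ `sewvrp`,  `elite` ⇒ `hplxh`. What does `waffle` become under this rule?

Shifts by position in flock: pos 0: f→i (+3), pos 1: l→p (+4), pos 2: o→r (+3), pos 3: c→g (+4) — repeating every 2. A repeating key of period 2 is used — shifts +3, +4 over and over.
Applying it to waffle: w+3=z, a+4=e, f+3=i, f+4=j, l+3=o, e+4=i.

zeijoi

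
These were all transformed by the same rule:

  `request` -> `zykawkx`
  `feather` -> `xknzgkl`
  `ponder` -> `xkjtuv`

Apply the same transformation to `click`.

qiori

The output letters match the input read backwards, each shifted +6: request reversed is tseuqer. The word is reversed, then every letter is shifted forward by 6.
For click: reverse → kcilc; then shift: k+6=q, c+6=i, i+6=o, l+6=r, c+6=i.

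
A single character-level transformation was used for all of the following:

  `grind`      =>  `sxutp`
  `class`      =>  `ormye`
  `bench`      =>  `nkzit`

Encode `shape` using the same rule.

Shifts by position in grind: pos 0: g→s (+12), pos 1: r→x (+6), pos 2: i→u (+12), pos 3: n→t (+6) — repeating every 2. It's a Vigenère-style cipher with numeric key [12,6]: position i shifts by key[i mod 2].
For shape: s+12=e, h+6=n, a+12=m, p+6=v, e+12=q.

enmvq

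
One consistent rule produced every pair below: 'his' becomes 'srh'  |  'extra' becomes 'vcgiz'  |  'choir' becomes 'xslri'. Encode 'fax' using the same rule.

uzc

Each pair mirrors across the alphabet (h↔s, i↔r, s↔h): positions sum to 25. Each letter is replaced by its mirror in the alphabet: a↔z, b↔y, c↔x, and so on (the Atbash cipher).
On fax: f↔u, a↔z, x↔c.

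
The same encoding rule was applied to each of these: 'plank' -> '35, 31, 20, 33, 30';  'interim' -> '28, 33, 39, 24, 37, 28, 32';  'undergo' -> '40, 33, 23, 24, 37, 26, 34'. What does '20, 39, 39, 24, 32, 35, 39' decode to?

attempt

p is letter #16 and maps to 35: an offset of 19. Letters become their 1-based position plus 19 (so a→20, b→21, …).
Undoing it on 20, 39, 39, 24, 32, 35, 39: 20→(20−19)÷1=1=a, 39→(39−19)÷1=20=t, 39→(39−19)÷1=20=t, 24→(24−19)÷1=5=e, 32→(32−19)÷1=13=m, 35→(35−19)÷1=16=p, 39→(39−19)÷1=20=t.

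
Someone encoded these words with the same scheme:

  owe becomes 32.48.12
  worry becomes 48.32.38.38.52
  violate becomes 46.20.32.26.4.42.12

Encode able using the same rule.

o(#15)→32 and w(#23)→48: differences scale by 2, so n = 2·pos + 2. Each letter becomes 2×(its alphabet position, a=1..z=26) + 2.
For able: a=1→4, b=2→6, l=12→26, e=5→12.

4.6.26.12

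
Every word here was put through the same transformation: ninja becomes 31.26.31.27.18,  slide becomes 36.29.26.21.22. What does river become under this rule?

Each letter is replaced by its alphabet position (a=1..z=26) + 17.
On river: r=18→35, i=9→26, v=22→39, e=5→22, r=18→35.

35.26.39.22.35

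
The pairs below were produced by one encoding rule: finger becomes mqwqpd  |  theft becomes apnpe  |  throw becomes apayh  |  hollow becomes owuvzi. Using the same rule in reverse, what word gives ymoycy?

reform

In finger: f→m is +7, i→q is +8, n→w is +9, g→q is +10 — the shift increases by 1 each position. The shift increases by 1 at each position, starting from +7: 7, 8, 9, ….
Reversing it on ymoycy: y−7=r, m−8=e, o−9=f, y−10=o, c−11=r, y−12=m.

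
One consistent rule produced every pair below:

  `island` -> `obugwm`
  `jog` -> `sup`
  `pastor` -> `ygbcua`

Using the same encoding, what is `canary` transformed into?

The shift depends on letter class: consonant s→b is +9, but vowel i→o is +6. Vowels shift forward by 6 and consonants shift forward by 9.
For canary: c(cons)+9=l, a(vowel)+6=g, n(cons)+9=w, a(vowel)+6=g, r(cons)+9=a, y(cons)+9=h.

lgwgah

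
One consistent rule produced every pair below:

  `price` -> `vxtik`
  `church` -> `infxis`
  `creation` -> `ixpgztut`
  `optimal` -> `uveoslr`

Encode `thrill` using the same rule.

Shifts by position in price: pos 0: p→v (+6), pos 1: r→x (+6), pos 2: i→t (+11), pos 3: c→i (+6), pos 4: e→k (+6) — repeating every 3. It's a Vigenère-style cipher with numeric key [6,6,11]: position i shifts by key[i mod 3].
On thrill: t+6=z, h+6=n, r+11=c, i+6=o, l+6=r, l+11=w.

zncorw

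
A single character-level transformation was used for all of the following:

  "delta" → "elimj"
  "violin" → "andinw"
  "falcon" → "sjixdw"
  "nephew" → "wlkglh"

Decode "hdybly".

worker

This is an affine cipher: with a=0,…,z=25, each position x becomes (7x+9) mod 26.
Reversing it on hdybly: h(7)→15·(7−9)≡22=w; d(3)→15·(3−9)≡14=o; y(24)→15·(24−9)≡17=r; b(1)→15·(1−9)≡10=k; l(11)→15·(11−9)≡4=e; y(24)→15·(24−9)≡17=r (all mod 26).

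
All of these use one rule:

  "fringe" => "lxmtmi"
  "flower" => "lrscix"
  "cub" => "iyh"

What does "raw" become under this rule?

xec

The rule splits by letter class: vowels +4, consonants +6.
Applying it to raw: r(cons)+6=x, a(vowel)+4=e, w(cons)+6=c.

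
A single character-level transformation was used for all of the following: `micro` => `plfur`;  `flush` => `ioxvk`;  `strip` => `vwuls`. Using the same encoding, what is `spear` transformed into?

Compare letters: m→p is +3, i→l is +3, c→f is +3 — a constant shift. It's a constant shift of +3 (ROT3).
For spear: s+3=v, p+3=s, e+3=h, a+3=d, r+3=u.

vshdu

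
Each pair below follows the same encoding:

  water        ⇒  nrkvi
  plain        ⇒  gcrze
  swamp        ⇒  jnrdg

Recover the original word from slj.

bus

Compare letters: w→n is +17, a→r is +17, t→k is +17 — a constant shift. Every letter moves 17 places later in the alphabet, wrapping around z→a.
Reversing it on slj: s−17=b, l−17=u, j−17=s.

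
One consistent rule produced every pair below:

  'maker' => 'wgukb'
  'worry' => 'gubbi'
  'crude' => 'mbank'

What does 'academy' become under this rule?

gmgnkwi

The shift depends on letter class: consonant m→w is +10, but vowel a→g is +6. Two shifts are in play — +6 for a/e/i/o/u, +10 for every other letter.
Applying it to academy: a(vowel)+6=g, c(cons)+10=m, a(vowel)+6=g, d(cons)+10=n, e(vowel)+6=k, m(cons)+10=w, y(cons)+10=i.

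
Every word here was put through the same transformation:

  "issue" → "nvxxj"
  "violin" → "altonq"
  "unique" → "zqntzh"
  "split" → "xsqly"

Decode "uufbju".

prayer

A repeating key of period 2 is used — shifts +5, +3 over and over.
Decoding uufbju: u−5=p, u−3=r, f−5=a, b−3=y, j−5=e, u−3=r.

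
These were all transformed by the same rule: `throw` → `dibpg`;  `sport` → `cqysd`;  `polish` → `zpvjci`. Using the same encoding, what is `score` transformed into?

The shifts repeat in a cycle of length 2: positions 0,1,… shift by +10, +1, then the pattern repeats.
For score: s+10=c, c+1=d, o+10=y, r+1=s, e+10=o.

cdyso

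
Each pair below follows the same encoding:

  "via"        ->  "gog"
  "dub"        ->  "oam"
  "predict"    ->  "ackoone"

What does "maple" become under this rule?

xgawk

Two shifts are in play — +6 for a/e/i/o/u, +11 for every other letter.
On maple: m(cons)+11=x, a(vowel)+6=g, p(cons)+11=a, l(cons)+11=w, e(vowel)+6=k.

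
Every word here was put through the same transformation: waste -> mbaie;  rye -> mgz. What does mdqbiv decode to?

native

The output letters match the input read backwards, each shifted +8: waste reversed is etsaw. Two steps: reverse the string, then apply a Caesar shift of +8.
Decoding mdqbiv: shift back: m−8=e, d−8=v, q−8=i, b−8=t, i−8=a, v−8=n → evitan; then reverse → native.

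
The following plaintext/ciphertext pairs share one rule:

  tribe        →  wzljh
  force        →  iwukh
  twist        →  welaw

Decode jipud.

Shifts by position in tribe: pos 0: t→w (+3), pos 1: r→z (+8), pos 2: i→l (+3), pos 3: b→j (+8) — repeating every 2. A repeating key of period 2 is used — shifts +3, +8 over and over.
Reversing it on jipud: j−3=g, i−8=a, p−3=m, u−8=m, d−3=a.

gamma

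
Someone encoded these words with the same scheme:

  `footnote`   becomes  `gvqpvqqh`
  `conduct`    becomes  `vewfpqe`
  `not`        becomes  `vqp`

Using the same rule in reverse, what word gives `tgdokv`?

The output letters match the input read backwards, each shifted +2: footnote reversed is etontoof. Read the word backwards and shift each letter +2.
Undoing it on tgdokv: shift back: t−2=r, g−2=e, d−2=b, o−2=m, k−2=i, v−2=t → rebmit; then reverse → timber.

timber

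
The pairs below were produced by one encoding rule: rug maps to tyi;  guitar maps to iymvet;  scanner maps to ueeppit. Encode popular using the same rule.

rsrynet

The rule splits by letter class: vowels +4, consonants +2.
For popular: p(cons)+2=r, o(vowel)+4=s, p(cons)+2=r, u(vowel)+4=y, l(cons)+2=n, a(vowel)+4=e, r(cons)+2=t.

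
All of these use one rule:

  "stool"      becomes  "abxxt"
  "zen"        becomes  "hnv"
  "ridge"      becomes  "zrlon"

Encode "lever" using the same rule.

Two shifts are in play — +9 for a/e/i/o/u, +8 for every other letter.
On lever: l(cons)+8=t, e(vowel)+9=n, v(cons)+8=d, e(vowel)+9=n, r(cons)+8=z.

tndnz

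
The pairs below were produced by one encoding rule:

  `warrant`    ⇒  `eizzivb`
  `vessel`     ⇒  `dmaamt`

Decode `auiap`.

smash

Each letter is shifted forward by 8 in the alphabet (a Caesar shift of +8).
Decoding auiap: a−8=s, u−8=m, i−8=a, a−8=s, p−8=h.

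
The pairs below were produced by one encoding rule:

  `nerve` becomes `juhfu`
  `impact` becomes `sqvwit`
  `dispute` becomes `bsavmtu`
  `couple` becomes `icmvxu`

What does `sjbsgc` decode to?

This is an affine cipher: with a=0,…,z=25, each position x becomes (19x+22) mod 26.
Reversing it on sjbsgc: s(18)→11·(18−22)≡8=i; j(9)→11·(9−22)≡13=n; b(1)→11·(1−22)≡3=d; s(18)→11·(18−22)≡8=i; g(6)→11·(6−22)≡6=g; c(2)→11·(2−22)≡14=o (all mod 26).

indigo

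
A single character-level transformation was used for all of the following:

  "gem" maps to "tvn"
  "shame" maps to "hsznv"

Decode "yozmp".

blank

Each pair mirrors across the alphabet (g↔t, e↔v, m↔n): positions sum to 25. Each letter is replaced by its mirror in the alphabet: a↔z, b↔y, c↔x, and so on (the Atbash cipher).
Reversing it on yozmp: y↔b, o↔l, z↔a, m↔n, p↔k.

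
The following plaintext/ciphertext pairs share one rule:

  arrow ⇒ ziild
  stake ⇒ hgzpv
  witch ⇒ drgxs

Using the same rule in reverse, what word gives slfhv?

Each pair mirrors across the alphabet (a↔z, r↔i, r↔i): positions sum to 25. Letters are reflected about the middle of the alphabet (position → 25−position): Atbash.
Reversing it on slfhv: s↔h, l↔o, f↔u, h↔s, v↔e.

house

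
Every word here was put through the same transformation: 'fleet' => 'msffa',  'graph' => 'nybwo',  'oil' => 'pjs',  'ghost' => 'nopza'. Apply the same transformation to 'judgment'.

The shift depends on letter class: consonant f→m is +7, but vowel e→f is +1. Two shifts are in play — +1 for a/e/i/o/u, +7 for every other letter.
For judgment: j(cons)+7=q, u(vowel)+1=v, d(cons)+7=k, g(cons)+7=n, m(cons)+7=t, e(vowel)+1=f, n(cons)+7=u, t(cons)+7=a.

qvkntfua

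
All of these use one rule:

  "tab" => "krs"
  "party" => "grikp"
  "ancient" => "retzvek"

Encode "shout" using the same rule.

It's a constant shift of +17 (ROT17).
On shout: s+17=j, h+17=y, o+17=f, u+17=l, t+17=k.

jyflk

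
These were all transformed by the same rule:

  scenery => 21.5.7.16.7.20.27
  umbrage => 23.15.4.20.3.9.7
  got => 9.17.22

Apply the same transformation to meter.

15.7.22.7.20

s is letter #19 and maps to 21: an offset of 2. The number is (letter's place in the alphabet, a=1) + 2.
On meter: m=13→15, e=5→7, t=20→22, e=5→7, r=18→20.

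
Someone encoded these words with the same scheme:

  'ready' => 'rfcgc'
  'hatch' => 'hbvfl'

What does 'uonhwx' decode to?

unless

The shift increases by 1 at each position, starting from +0: 0, 1, 2, ….
Decoding uonhwx: u−0=u, o−1=n, n−2=l, h−3=e, w−4=s, x−5=s.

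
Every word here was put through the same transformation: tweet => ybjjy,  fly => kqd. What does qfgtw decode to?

labor

It's a constant shift of +5 (ROT5).
Undoing it on qfgtw: q−5=l, f−5=a, g−5=b, t−5=o, w−5=r.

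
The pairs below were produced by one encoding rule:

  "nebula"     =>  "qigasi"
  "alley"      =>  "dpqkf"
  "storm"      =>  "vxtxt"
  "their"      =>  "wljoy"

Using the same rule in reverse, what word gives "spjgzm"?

In nebula: n→q is +3, e→i is +4, b→g is +5, u→a is +6 — the shift increases by 1 each position. Letter i (0-indexed) is shifted by i+3, so successive shifts are 3, 4, 5, ….
Reversing it on spjgzm: s−3=p, p−4=l, j−5=e, g−6=a, z−7=s, m−8=e.

please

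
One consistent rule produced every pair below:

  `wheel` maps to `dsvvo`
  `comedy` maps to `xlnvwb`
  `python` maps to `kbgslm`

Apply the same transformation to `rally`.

izoob

This is an affine cipher: with a=0,…,z=25, each position x becomes (25x+25) mod 26.
Applying it to rally: r(17)→25·17+25≡8=i; a(0)→25·0+25≡25=z; l(11)→25·11+25≡14=o; l(11)→25·11+25≡14=o; y(24)→25·24+25≡1=b (all mod 26).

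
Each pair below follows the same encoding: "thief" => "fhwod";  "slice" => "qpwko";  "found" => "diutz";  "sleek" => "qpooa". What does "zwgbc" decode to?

This is an affine cipher: with a=0,…,z=25, each position x becomes (15x+6) mod 26.
Undoing it on zwgbc: z(25)→7·(25−6)≡3=d; w(22)→7·(22−6)≡8=i; g(6)→7·(6−6)≡0=a; b(1)→7·(1−6)≡17=r; c(2)→7·(2−6)≡24=y (all mod 26).

diary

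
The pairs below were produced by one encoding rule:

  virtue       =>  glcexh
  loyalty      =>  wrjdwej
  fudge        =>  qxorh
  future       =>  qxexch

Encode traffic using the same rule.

ecdqqln

The shift depends on letter class: consonant v→g is +11, but vowel i→l is +3. The rule splits by letter class: vowels +3, consonants +11.
Applying it to traffic: t(cons)+11=e, r(cons)+11=c, a(vowel)+3=d, f(cons)+11=q, f(cons)+11=q, i(vowel)+3=l, c(cons)+11=n.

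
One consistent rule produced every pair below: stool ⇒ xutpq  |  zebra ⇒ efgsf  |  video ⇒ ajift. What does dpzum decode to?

youth

A repeating key of period 2 is used — shifts +5, +1 over and over.
Decoding dpzum: d−5=y, p−1=o, z−5=u, u−1=t, m−5=h.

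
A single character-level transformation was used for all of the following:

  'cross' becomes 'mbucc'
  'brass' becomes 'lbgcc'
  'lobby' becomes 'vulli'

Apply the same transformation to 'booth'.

luudr

The shift depends on letter class: consonant c→m is +10, but vowel o→u is +6. Vowels shift forward by 6 and consonants shift forward by 10.
Applying it to booth: b(cons)+10=l, o(vowel)+6=u, o(vowel)+6=u, t(cons)+10=d, h(cons)+10=r.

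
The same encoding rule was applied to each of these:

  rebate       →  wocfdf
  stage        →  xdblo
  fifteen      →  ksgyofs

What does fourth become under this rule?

Shifts by position in rebate: pos 0: r→w (+5), pos 1: e→o (+10), pos 2: b→c (+1), pos 3: a→f (+5), pos 4: t→d (+10), pos 5: e→f (+1) — repeating every 3. It's a Vigenère-style cipher with numeric key [5,10,1]: position i shifts by key[i mod 3].
For fourth: f+5=k, o+10=y, u+1=v, r+5=w, t+10=d, h+1=i.

kyvwdi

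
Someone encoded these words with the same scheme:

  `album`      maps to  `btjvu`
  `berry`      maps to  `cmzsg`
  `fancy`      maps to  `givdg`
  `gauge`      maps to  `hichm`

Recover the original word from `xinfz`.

wafer

Shifts by position in album: pos 0: a→b (+1), pos 1: l→t (+8), pos 2: b→j (+8), pos 3: u→v (+1), pos 4: m→u (+8) — repeating every 3. A repeating key of period 3 is used — shifts +1, +8, +8 over and over.
Decoding xinfz: x−1=w, i−8=a, n−8=f, f−1=e, z−8=r.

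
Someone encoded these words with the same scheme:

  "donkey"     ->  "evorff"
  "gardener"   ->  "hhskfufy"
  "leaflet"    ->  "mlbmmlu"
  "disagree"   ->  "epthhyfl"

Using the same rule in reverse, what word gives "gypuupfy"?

frontier

The shifts repeat in a cycle of length 2: positions 0,1,… shift by +1, +7, then the pattern repeats.
Reversing it on gypuupfy: g−1=f, y−7=r, p−1=o, u−7=n, u−1=t, p−7=i, f−1=e, y−7=r.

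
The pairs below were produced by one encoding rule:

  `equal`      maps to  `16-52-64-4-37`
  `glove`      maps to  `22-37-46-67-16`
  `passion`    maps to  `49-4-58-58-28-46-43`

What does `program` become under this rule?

e(#5)→16 and q(#17)→52: differences scale by 3, so n = 3·pos + 1. Each letter becomes 3×(its alphabet position, a=1..z=26) + 1.
On program: p=16→49, r=18→55, o=15→46, g=7→22, r=18→55, a=1→4, m=13→40.

49-55-46-22-55-4-40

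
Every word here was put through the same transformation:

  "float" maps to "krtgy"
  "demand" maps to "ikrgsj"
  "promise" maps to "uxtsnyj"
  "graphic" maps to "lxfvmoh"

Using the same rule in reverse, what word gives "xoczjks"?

Shifts by position in float: pos 0: f→k (+5), pos 1: l→r (+6), pos 2: o→t (+5), pos 3: a→g (+6) — repeating every 2. It's a Vigenère-style cipher with numeric key [5,6]: position i shifts by key[i mod 2].
Reversing it on xoczjks: x−5=s, o−6=i, c−5=x, z−6=t, j−5=e, k−6=e, s−5=n.

sixteen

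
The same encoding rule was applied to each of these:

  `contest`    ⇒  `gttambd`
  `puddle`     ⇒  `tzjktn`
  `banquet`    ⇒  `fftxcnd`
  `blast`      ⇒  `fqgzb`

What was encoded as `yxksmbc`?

In contest: c→g is +4, o→t is +5, n→t is +6, t→a is +7 — the shift increases by 1 each position. Each letter shifts forward by (position + 4), i.e. 4, 5, 6, … — the shift grows by one for each successive letter.
Reversing it on yxksmbc: y−4=u, x−5=s, k−6=e, s−7=l, m−8=e, b−9=s, c−10=s.

useless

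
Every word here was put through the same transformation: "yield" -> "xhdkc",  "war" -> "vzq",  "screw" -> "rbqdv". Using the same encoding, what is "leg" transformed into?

kdf

Every letter moves 25 places later in the alphabet, wrapping around z→a.
On leg: l+25=k, e+25=d, g+25=f.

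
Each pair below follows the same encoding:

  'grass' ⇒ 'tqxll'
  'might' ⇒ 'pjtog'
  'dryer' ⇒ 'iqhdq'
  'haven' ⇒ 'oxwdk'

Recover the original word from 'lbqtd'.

surge

g(6)→t(19) and r(17)→q(16) fit y≡21x+23 (mod 26); the inverse of 21 mod 26 is 5. Each letter's alphabet position (a=0..z=25) is mapped through 21·x+23 mod 26 — an affine cipher.
Decoding lbqtd: l(11)→5·(11−23)≡18=s; b(1)→5·(1−23)≡20=u; q(16)→5·(16−23)≡17=r; t(19)→5·(19−23)≡6=g; d(3)→5·(3−23)≡4=e (all mod 26).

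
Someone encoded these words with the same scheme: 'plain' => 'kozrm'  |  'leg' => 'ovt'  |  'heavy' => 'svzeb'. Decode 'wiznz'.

This is the alphabet-reversal cipher (Atbash): a becomes z, b becomes y, etc.
Decoding wiznz: w↔d, i↔r, z↔a, n↔m, z↔a.

drama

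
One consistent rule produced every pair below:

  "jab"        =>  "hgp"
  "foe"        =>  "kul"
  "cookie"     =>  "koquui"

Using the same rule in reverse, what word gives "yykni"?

Read the word backwards and shift each letter +6.
Decoding yykni: shift back: y−6=s, y−6=s, k−6=e, n−6=h, i−6=c → ssehc; then reverse → chess.

chess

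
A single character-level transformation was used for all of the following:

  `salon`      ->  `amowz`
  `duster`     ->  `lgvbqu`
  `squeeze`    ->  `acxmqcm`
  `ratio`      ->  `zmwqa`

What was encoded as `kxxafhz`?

Shifts by position in salon: pos 0: s→a (+8), pos 1: a→m (+12), pos 2: l→o (+3), pos 3: o→w (+8), pos 4: n→z (+12) — repeating every 3. A repeating key of period 3 is used — shifts +8, +12, +3 over and over.
Reversing it on kxxafhz: k−8=c, x−12=l, x−3=u, a−8=s, f−12=t, h−3=e, z−8=r.

cluster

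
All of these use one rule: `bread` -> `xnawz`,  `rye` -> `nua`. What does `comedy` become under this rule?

Compare letters: b→x is +22, r→n is +22, e→a is +22 — a constant shift. Every letter moves 22 places later in the alphabet, wrapping around z→a.
For comedy: c+22=y, o+22=k, m+22=i, e+22=a, d+22=z, y+22=u.

ykiazu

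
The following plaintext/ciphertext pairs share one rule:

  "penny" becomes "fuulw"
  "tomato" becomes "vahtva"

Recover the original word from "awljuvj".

concept

The output letters match the input read backwards, each shifted +7: penny reversed is ynnep. Read the word backwards and shift each letter +7.
Undoing it on awljuvj: shift back: a−7=t, w−7=p, l−7=e, j−7=c, u−7=n, v−7=o, j−7=c → tpecnoc; then reverse → concept.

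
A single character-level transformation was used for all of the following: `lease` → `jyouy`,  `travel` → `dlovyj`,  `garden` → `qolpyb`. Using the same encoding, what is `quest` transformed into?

cmyud

l(11)→j(9) and e(4)→y(24) fit y≡9x+14 (mod 26); the inverse of 9 mod 26 is 3. Treating letters as 0–25, the rule is x ↦ 9x + 14 (mod 26).
For quest: q(16)→9·16+14≡2=c; u(20)→9·20+14≡12=m; e(4)→9·4+14≡24=y; s(18)→9·18+14≡20=u; t(19)→9·19+14≡3=d (all mod 26).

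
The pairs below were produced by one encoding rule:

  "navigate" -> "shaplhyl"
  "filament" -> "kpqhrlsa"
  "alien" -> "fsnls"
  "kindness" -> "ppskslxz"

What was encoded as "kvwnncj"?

Shifts by position in navigate: pos 0: n→s (+5), pos 1: a→h (+7), pos 2: v→a (+5), pos 3: i→p (+7) — repeating every 2. The shifts repeat in a cycle of length 2: positions 0,1,… shift by +5, +7, then the pattern repeats.
Decoding kvwnncj: k−5=f, v−7=o, w−5=r, n−7=g, n−5=i, c−7=v, j−5=e.

forgive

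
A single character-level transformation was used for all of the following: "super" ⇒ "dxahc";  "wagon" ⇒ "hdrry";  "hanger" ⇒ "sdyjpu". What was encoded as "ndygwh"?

candle

Shifts by position in super: pos 0: s→d (+11), pos 1: u→x (+3), pos 2: p→a (+11), pos 3: e→h (+3) — repeating every 2. A repeating key of period 2 is used — shifts +11, +3 over and over.
Reversing it on ndygwh: n−11=c, d−3=a, y−11=n, g−3=d, w−11=l, h−3=e.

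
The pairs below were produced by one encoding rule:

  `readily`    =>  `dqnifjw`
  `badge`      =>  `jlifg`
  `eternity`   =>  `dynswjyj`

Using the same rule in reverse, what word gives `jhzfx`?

sauce

The output letters match the input read backwards, each shifted +5: readily reversed is ylidaer. Read the word backwards and shift each letter +5.
Undoing it on jhzfx: shift back: j−5=e, h−5=c, z−5=u, f−5=a, x−5=s → ecuas; then reverse → sauce.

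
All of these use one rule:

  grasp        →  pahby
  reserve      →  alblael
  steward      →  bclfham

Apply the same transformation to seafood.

blhovvm

The rule splits by letter class: vowels +7, consonants +9.
Applying it to seafood: s(cons)+9=b, e(vowel)+7=l, a(vowel)+7=h, f(cons)+9=o, o(vowel)+7=v, o(vowel)+7=v, d(cons)+9=m.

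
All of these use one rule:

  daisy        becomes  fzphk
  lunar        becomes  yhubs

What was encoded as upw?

The output letters match the input read backwards, each shifted +7: daisy reversed is ysiad. Read the word backwards and shift each letter +7.
Reversing it on upw: shift back: u−7=n, p−7=i, w−7=p → nip; then reverse → pin.

pin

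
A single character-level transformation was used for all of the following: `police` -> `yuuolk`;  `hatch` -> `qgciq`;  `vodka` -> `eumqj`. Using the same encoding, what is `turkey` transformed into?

Shifts by position in police: pos 0: p→y (+9), pos 1: o→u (+6), pos 2: l→u (+9), pos 3: i→o (+6) — repeating every 2. It's a Vigenère-style cipher with numeric key [9,6]: position i shifts by key[i mod 2].
Applying it to turkey: t+9=c, u+6=a, r+9=a, k+6=q, e+9=n, y+6=e.

caaqne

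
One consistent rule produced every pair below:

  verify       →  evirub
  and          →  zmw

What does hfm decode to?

Each pair mirrors across the alphabet (v↔e, e↔v, r↔i): positions sum to 25. This is the alphabet-reversal cipher (Atbash): a becomes z, b becomes y, etc.
Decoding hfm: h↔s, f↔u, m↔n.

sun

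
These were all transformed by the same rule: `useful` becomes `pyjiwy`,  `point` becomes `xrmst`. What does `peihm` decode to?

Read the word backwards and shift each letter +4.
Decoding peihm: shift back: p−4=l, e−4=a, i−4=e, h−4=d, m−4=i → laedi; then reverse → ideal.

ideal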